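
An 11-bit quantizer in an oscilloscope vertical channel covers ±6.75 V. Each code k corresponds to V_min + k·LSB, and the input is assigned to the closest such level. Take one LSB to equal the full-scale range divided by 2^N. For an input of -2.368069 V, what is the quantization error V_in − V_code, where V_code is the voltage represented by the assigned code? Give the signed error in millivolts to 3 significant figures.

Span: 6.75 V − (-6.75 V) = 13.5 V. LSB = 13.5 V / 2^11 ≈ 6.592 mV.
Position in LSBs: (-2.368069 − (-6.75)) × 2048/13.5 = 664.7552; rounding gives k = 665.
V_code = V_min + k × range/2^11 = -6.75 + 665 × 13.5/2048 = -2.366455078 V.
e = -2.368069 − (-2.366455078) = −1.61 mV.

−1.61 mV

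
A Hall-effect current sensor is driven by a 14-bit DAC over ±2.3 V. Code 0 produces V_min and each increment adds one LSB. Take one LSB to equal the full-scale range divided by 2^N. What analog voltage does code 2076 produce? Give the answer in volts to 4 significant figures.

Full-scale range = 2.3 V − (-2.3 V) = 4.6 V. LSB = 4.6 V / 2^14.
Output = V_min + (2076/16384) × range = -2.3 + 0.126709 × 4.6 V
      = -2.3 V + 0.582861 V = -1.71714 V.

-1.717 V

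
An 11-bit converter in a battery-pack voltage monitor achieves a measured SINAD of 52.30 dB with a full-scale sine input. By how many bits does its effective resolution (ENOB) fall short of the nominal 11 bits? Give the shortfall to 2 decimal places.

2.60 bits

Effective bits = (52.30 − 1.76)/6.02 = 8.3953.
Lost resolution: 11 − 8.3953 = 2.6047 bits.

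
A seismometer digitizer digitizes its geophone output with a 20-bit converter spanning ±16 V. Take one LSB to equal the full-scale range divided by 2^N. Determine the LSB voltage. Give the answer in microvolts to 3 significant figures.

30.5 µV

Full-scale range = 16 V − (-16 V) = 32 V.
Number of codes = 2^20 = 1048576.
Step size = 32/1048576 V = 30.5 µV.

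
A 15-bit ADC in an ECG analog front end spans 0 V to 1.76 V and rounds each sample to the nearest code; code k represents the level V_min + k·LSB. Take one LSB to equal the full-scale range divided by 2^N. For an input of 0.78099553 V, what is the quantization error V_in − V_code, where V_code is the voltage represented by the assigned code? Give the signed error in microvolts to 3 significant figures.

−15.2 µV

Span = 1.76 V. LSB = 1.76 V / 2^15 ≈ 53.71 µV.
(V_in − V_min)/LSB = (0.78099553 − (0)) × 32768/1.76 = 14540.7168 → nearest code k = 14541.
V_code = V_min + k × range/2^15 = 0 + 14541 × 1.76/32768 = 0.78101074219 V.
Error = V_in − V_code = 0.78099553 − (0.78101074219) = −15.2 µV.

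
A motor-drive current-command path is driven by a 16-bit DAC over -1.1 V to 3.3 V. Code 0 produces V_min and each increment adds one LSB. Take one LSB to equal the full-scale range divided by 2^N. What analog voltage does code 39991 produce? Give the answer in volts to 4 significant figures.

Span: 3.3 V − (-1.1 V) = 4.4 V. LSB = 4.4 V / 2^16.
V_out = V_min + code × LSB = -1.1 V + 39991 × 4.4 V / 65536
      = -1.1 V + 2.68494 V = 1.58494 V.

1.585 V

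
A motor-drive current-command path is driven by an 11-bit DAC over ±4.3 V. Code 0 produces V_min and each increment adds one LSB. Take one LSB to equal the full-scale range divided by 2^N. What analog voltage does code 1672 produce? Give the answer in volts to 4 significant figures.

2.721 V

Full-scale range = 4.3 V − (-4.3 V) = 8.6 V. LSB = 8.6 V / 2^11.
V_out = -4.3 + 1672 × (8.6/2048) V
      = -4.3 V + 7.02109 V = 2.72109 V.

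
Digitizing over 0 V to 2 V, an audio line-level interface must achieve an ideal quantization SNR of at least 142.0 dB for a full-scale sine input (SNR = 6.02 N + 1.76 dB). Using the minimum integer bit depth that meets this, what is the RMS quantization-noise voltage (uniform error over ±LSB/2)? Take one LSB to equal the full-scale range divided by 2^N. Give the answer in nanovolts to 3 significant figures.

34.4 nV

V_FS = 2 V.
N ≥ (142.0 − 1.76)/6.02 = 23.296 → N_min = 24.
One LSB is 2 V / 16777216 = 119.21 nV.
RMS noise = LSB/√12 = 34.4 nV.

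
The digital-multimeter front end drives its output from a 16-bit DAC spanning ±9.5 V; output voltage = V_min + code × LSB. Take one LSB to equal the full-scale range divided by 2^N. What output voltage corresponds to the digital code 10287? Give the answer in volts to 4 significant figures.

The full-scale span is 9.5 − (-9.5) = 19 V. LSB = 19 V / 2^16.
V_out = V_min + code × LSB = -9.5 V + 10287 × 19 V / 65536
      = -9.5 + 2.98238 = -6.51762 V.

-6.518 V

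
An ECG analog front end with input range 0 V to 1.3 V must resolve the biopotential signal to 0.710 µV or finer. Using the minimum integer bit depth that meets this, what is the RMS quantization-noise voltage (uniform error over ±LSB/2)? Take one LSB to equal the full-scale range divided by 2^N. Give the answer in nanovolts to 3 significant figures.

179 nV

V_FS = 1.3 V.
1.3 V / 0.710 µV = 1.831e6. Since 2^20 = 1048576 and 2^21 = 2097152, N = 21.
One LSB is 1.3 V / 2097152 = 0.61989 µV.
RMS noise = LSB/√12 = 179 nV.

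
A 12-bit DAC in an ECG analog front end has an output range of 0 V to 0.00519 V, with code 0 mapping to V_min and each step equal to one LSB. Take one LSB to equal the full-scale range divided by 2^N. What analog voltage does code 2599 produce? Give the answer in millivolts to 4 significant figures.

Full-scale range = 0.00519 V. LSB = 0.00519 V / 2^12.
V_out = V_min + code × LSB = 0 V + 2599 × 0.00519 V / 4096
      = 0 + 0.00329317 = 0.00329317 V.

3.293 mV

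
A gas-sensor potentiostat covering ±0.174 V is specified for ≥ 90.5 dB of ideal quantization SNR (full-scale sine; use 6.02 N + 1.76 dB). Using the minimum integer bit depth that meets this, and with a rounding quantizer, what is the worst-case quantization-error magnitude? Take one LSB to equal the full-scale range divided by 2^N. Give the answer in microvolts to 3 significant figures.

5.31 µV

Full-scale range = 0.174 V − (-0.174 V) = 0.348 V.
Required N = ⌈(90.5 − 1.76)/6.02⌉ = ⌈14.741⌉ = 15.
Step size = 0.348/32768 V = 10.620 µV.
|e|_max = LSB/2 = 5.31 µV.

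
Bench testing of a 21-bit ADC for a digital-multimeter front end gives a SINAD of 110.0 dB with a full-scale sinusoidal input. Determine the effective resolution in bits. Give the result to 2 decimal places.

ENOB = (110.0 − 1.76)/6.02 = 17.9801 bits.

17.98 bits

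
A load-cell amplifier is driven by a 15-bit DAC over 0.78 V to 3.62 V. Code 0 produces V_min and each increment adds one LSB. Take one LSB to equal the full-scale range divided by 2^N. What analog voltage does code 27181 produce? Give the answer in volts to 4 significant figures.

Range = 3.62 − (0.78) = 2.84 V. LSB = 2.84 V / 2^15.
V_out = V_min + code × LSB = 0.78 V + 27181 × 2.84 V / 32768
      = 0.78 V + 2.35578 V = 3.13578 V.

3.136 V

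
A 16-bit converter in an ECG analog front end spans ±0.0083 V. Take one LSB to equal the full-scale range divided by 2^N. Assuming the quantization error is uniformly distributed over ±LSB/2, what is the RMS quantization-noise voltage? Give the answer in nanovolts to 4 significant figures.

Span: 0.0083 V − (-0.0083 V) = 0.0166 V.
One LSB is 0.0166 V / 65536 = 253.296 nV.
σ_q = LSB/√12 = 253.296 nV/3.4641 = 73.12 nV.

73.12 nV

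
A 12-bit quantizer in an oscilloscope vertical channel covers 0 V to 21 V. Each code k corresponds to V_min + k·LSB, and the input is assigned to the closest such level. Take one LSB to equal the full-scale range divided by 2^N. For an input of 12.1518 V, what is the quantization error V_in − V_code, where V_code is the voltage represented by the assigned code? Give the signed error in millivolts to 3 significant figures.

V_FS = 21 V. LSB = 21 V / 2^12 ≈ 5.127 mV.
Position in LSBs: (12.1518 − (0)) × 4096/21 = 2370.1797; rounding gives k = 2370.
V_code = 0 + (2370/4096) × 21 = 12.15087891 V.
Error = V_in − V_code = 12.1518 − (12.15087891) = +0.921 mV.

+0.921 mV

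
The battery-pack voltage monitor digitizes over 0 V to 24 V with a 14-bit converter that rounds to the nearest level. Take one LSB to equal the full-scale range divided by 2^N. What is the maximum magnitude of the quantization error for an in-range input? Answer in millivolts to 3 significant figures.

0.732 mV

Span = 24 V.
Step size = 24/16384 V = 1.4648 mV.
|e|_max = LSB/2 = 0.732 mV.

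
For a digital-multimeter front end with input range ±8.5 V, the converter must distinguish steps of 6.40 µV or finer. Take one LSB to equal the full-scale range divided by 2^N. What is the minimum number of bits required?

22 bits

Full-scale range = 8.5 V − (-8.5 V) = 17 V.
Levels needed ≥ 17/6.40 µV = 2.656e6. 2^22 = 4194304 suffices, so N_min = 22.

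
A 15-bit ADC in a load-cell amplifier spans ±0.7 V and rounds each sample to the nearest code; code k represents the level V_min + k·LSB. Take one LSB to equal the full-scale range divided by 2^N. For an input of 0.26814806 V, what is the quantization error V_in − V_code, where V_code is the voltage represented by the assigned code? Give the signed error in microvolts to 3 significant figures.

Span: 0.7 V − (-0.7 V) = 1.4 V. LSB = 1.4 V / 2^15 ≈ 42.72 µV.
(V_in − V_min)/LSB = (0.26814806 − (-0.7)) × 32768/1.4 = 22660.1969 → nearest code k = 22660.
Reconstructed level: -0.7 + 22660 × 1.4/32768 V = 0.26813964844 V.
Error = V_in − V_code = 0.26814806 − (0.26813964844) = +8.41 µV.

+8.41 µV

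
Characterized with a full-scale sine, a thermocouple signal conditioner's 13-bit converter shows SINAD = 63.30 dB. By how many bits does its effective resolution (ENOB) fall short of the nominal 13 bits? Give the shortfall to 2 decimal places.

2.78 bits

N_eff = (63.30 − 1.76)/6.02 = 10.2226 bits.
Shortfall = 13 − 10.2226 = 2.7774 bits.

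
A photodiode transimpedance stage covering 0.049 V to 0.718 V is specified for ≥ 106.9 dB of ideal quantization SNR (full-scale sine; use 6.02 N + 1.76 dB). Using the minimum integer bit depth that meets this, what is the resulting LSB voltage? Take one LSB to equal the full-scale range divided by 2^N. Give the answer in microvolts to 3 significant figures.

2.55 µV

Range = 0.718 − (0.049) = 0.669 V.
N ≥ (106.9 − 1.76)/6.02 = 17.465 → N_min = 18.
LSB = 0.669 V ÷ 2^18 = 0.669/262144 V = 2.55 µV.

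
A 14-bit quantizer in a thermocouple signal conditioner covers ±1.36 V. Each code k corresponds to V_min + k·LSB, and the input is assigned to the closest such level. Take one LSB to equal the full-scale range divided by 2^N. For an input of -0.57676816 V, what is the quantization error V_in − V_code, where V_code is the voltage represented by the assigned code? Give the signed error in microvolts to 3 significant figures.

Full-scale range = 1.36 V − (-1.36 V) = 2.72 V. LSB = 2.72 V / 2^14 ≈ 166.0 µV.
(-0.57676816 − (-1.36)) / LSB = 0.78323184 × 16384/2.72 = 4717.8200. Nearest integer: k = 4718.
V_code = -1.36 + (4718/16384) × 2.72 = -0.57673828125 V.
V_in − V_code = -0.57676816 − (-0.57673828125) = −29.9 µV.

−29.9 µV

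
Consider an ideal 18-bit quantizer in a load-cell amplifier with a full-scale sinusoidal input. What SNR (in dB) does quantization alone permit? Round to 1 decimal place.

6.02(18) + 1.76 = 108.36 + 1.76 = 110.12 dB.

110.1 dB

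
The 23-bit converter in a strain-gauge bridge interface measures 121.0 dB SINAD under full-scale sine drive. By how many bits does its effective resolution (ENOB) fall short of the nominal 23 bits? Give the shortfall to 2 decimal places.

N_eff = (121.0 − 1.76)/6.02 = 19.8073 bits.
Lost resolution: 23 − 19.8073 = 3.1927 bits.

3.19 bits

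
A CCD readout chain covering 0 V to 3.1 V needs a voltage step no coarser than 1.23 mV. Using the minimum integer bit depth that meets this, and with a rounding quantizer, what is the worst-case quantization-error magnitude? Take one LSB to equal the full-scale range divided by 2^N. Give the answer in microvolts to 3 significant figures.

Range is 3.1 V.
Levels needed ≥ 3.1/1.23 mV = 2520. 2^12 = 4096 suffices, so N_min = 12.
LSB = 3.1 V ÷ 2^12 = 3.1/4096 V = 0.75684 mV.
Max error for round-to-nearest is LSB/2 = 378 µV.

378 µV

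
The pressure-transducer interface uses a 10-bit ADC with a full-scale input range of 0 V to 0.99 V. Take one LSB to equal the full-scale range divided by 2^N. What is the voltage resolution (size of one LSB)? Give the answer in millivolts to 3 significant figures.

0.967 mV

Range is 0.99 V.
Number of codes = 2^10 = 1024.
LSB = 0.99 V / 2^10 = 0.967 mV.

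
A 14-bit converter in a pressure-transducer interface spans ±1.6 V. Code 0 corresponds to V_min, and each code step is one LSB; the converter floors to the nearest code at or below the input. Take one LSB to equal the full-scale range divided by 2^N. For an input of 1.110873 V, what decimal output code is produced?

Full-scale range = 1.6 V − (-1.6 V) = 3.2 V. LSB = 3.2 V / 2^14 ≈ 195.3 µV.
(V_in − V_min) × 2^14/range = (1.110873 − (-1.6)) × 16384/3.2 = 13879.670.
Floor → code = 13879.

13879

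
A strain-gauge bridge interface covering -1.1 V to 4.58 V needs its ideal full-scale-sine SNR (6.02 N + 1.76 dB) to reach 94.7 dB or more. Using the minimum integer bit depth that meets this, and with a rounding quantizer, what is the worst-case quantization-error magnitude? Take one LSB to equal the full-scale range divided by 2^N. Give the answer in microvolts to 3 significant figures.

43.3 µV

Range = 4.58 − (-1.1) = 5.68 V.
Required N = ⌈(94.7 − 1.76)/6.02⌉ = ⌈15.439⌉ = 16.
Step size = 5.68/65536 V = 86.670 µV.
|e|_max = LSB/2 = 43.3 µV.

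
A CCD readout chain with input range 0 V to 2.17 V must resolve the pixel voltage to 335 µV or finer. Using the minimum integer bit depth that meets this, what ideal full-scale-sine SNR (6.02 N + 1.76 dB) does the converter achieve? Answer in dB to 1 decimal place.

80.0 dB

Full-scale range = 2.17 V.
Levels needed ≥ 2.17/335 µV = 6478. 2^13 = 8192 suffices, so N_min = 13.
6.02(13) + 1.76 = 80.02 dB.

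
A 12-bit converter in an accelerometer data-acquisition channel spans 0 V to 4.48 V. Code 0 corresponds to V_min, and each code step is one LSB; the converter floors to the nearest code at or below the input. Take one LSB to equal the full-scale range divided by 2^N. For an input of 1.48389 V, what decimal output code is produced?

V_FS = 4.48 V. LSB = 4.48 V / 2^12 ≈ 1.094 mV.
code = ⌊(V_in − V_min)/LSB⌋ = ⌊(V_in − V_min) × 2^12 / range⌋
     = ⌊(1.48389 − (0)) × 4096 / 4.48⌋ = ⌊1.48389 × 4096/4.48⌋
     = ⌊1356.699⌋ = 1356.

1356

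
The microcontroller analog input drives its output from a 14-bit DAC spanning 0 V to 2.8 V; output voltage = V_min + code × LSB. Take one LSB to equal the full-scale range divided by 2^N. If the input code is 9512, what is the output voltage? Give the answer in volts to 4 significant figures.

Span = 2.8 V. LSB = 2.8 V / 2^14.
V_out = 0 + 9512 × (2.8/16384) V
      = 0 V + 1.62559 V = 1.62559 V.

1.626 V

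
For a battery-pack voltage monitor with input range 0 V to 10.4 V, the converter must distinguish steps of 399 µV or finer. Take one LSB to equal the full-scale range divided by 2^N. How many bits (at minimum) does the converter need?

15 bits

Full-scale range = 10.4 V.
Levels needed ≥ 10.4/399 µV = 26070. 2^15 = 32768 suffices, so N_min = 15.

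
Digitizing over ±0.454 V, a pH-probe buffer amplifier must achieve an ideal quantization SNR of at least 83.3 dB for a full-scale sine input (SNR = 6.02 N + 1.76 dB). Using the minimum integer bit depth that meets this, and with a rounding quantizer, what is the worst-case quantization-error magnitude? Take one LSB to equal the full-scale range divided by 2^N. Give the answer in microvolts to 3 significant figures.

Full-scale range = 0.454 V − (-0.454 V) = 0.908 V.
N ≥ (83.3 − 1.76)/6.02 = 13.545 → N_min = 14.
Step size = 0.908/16384 V = 55.420 µV.
Max error for round-to-nearest is LSB/2 = 27.7 µV.

27.7 µV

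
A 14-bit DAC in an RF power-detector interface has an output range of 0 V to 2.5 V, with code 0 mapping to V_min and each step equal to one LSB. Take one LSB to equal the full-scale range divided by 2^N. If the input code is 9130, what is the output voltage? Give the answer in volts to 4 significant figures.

Range is 2.5 V. LSB = 2.5 V / 2^14.
V_out = V_min + code × LSB = 0 V + 9130 × 2.5 V / 16384
      = 0 V + 1.39313 V = 1.39313 V.

1.393 V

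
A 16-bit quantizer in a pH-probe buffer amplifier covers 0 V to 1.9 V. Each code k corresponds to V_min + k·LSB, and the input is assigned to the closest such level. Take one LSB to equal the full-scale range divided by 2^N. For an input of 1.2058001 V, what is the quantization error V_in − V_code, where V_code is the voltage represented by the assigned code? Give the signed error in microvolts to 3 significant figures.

+6.34 µV

Full-scale range = 1.9 V. LSB = 1.9 V / 2^16 ≈ 28.99 µV.
Position in LSBs: (1.2058001 − (0)) × 65536/1.9 = 41591.2186; rounding gives k = 41591.
V_code = 0 + (41591/65536) × 1.9 = 1.2057937622 V.
Error = V_in − V_code = 1.2058001 − (1.2057937622) = +6.34 µV.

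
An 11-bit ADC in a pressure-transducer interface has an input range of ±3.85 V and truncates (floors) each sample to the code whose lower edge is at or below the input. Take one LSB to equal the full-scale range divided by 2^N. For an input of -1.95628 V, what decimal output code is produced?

503

Full-scale range = 3.85 V − (-3.85 V) = 7.7 V. LSB = 7.7 V / 2^11 ≈ 3.760 mV.
V_in − V_min = -1.95628 − (-3.85) = 1.89372 V.
Divide by LSB: 1.89372 × 2048/7.7 = 503.6803.
Truncating gives code 503.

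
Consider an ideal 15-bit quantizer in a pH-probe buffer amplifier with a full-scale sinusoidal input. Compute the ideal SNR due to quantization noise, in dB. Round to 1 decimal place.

SNR = 6.02·15 + 1.76 = 92.06 dB.

92.1 dB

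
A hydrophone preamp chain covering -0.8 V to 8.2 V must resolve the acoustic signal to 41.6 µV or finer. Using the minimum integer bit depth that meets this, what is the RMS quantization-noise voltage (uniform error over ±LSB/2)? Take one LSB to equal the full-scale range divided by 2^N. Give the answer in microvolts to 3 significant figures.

9.91 µV

Range = 8.2 − (-0.8) = 9 V.
Required number of levels: 9/41.6 µV = 216350; smallest N with 2^N ≥ that is 18.
Step size = 9/262144 V = 34.332 µV.
σ_q = LSB/√12 = 34.332 µV/3.4641 = 9.91 µV.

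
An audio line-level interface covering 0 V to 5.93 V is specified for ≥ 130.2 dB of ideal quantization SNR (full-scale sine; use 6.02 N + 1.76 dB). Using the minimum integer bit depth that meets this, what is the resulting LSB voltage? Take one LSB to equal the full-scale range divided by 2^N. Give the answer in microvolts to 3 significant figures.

1.41 µV

Full-scale range = 5.93 V.
Required N = ⌈(130.2 − 1.76)/6.02⌉ = ⌈21.336⌉ = 22.
Step size = 5.93/4194304 V = 1.41 µV.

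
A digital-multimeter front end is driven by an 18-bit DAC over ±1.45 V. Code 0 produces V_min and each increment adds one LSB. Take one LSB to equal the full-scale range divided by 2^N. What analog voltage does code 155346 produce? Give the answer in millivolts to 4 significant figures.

Range = 1.45 − (-1.45) = 2.9 V. LSB = 2.9 V / 2^18.
Output = V_min + (155346/262144) × range = -1.45 + 0.592598 × 2.9 V
      = -1.45 V + 1.71853 V = 0.268534 V.

268.5 mV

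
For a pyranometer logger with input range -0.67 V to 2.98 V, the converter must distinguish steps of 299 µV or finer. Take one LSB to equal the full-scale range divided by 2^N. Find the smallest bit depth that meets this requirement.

14 bits

Range = 2.98 − (-0.67) = 3.65 V.
Required number of levels: 3.65/299 µV = 12207; smallest N with 2^N ≥ that is 14.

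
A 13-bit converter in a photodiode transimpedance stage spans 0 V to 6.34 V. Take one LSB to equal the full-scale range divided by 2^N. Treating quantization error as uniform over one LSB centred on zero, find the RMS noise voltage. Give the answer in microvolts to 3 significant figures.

223 µV

Range is 6.34 V.
LSB = 6.34 V / 2^13 = 0.77393 mV.
V_rms = LSB/√12 = 0.77393 mV / √12 = 223 µV.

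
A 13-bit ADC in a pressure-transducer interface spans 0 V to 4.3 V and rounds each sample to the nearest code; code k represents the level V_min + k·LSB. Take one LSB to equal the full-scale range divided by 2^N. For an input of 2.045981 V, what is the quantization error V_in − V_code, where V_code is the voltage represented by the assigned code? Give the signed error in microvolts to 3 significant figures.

Full-scale range = 4.3 V. LSB = 4.3 V / 2^13 ≈ 0.5249 mV.
Position in LSBs: (2.045981 − (0)) × 8192/4.3 = 3897.8317; rounding gives k = 3898.
Reconstructed level: 0 + 3898 × 4.3/8192 V = 2.046069336 V.
e = 2.045981 − (2.046069336) = −88.3 µV.

−88.3 µV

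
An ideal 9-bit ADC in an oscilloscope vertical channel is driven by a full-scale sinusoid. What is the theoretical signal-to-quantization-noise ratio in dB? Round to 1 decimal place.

Ideal quantization SNR: 6.02 × 9 + 1.76 dB = 55.9 dB.

55.9 dB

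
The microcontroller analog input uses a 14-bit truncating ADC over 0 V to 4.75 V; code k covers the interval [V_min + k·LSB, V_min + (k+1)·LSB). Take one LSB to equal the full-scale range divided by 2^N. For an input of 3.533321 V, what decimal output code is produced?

V_FS = 4.75 V. LSB = 4.75 V / 2^14 ≈ 289.9 µV.
(V_in − V_min) × 2^14/range = (3.533321 − (0)) × 16384/4.75 = 12187.354.
Floor → code = 12187.

12187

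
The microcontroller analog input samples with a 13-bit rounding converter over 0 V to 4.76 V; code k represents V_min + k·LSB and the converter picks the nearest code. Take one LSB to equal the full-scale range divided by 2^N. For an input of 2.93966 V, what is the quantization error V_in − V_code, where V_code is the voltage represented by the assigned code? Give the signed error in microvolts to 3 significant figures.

V_FS = 4.76 V. LSB = 4.76 V / 2^13 ≈ 0.5811 mV.
(V_in − V_min)/LSB = (2.93966 − (0)) × 8192/4.76 = 5059.1796 → nearest code k = 5059.
Reconstructed level: 0 + 5059 × 4.76/8192 V = 2.939555664 V.
V_in − V_code = 2.93966 − (2.939555664) = +104 µV.

+104 µV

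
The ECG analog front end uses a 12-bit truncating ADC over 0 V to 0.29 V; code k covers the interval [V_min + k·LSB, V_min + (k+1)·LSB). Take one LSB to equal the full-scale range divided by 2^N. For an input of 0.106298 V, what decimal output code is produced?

1501

Span = 0.29 V. LSB = 0.29 V / 2^12 ≈ 70.80 µV.
(V_in − V_min) × 2^12/range = (0.106298 − (0)) × 4096/0.29 = 1501.368.
Floor → code = 1501.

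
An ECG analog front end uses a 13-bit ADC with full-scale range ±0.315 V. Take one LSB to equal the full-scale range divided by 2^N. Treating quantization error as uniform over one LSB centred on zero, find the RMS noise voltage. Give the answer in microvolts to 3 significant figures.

22.2 µV

Full-scale range = 0.315 V − (-0.315 V) = 0.63 V.
One LSB is 0.63 V / 8192 = 76.904 µV.
RMS of a uniform error over width LSB is LSB/√12 = 22.2 µV.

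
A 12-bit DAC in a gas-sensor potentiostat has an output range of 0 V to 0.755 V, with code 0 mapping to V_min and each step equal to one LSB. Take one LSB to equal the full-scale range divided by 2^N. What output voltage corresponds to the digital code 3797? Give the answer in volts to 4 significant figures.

Span = 0.755 V. LSB = 0.755 V / 2^12.
Output = V_min + (3797/4096) × range = 0 + 0.927002 × 0.755 V
      = 0 + 0.699886 = 0.699886 V.

0.6999 V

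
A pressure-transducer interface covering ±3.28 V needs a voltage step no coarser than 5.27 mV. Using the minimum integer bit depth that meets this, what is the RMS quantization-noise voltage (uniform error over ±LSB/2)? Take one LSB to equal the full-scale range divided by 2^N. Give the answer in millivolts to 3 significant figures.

0.925 mV

The full-scale span is 3.28 − (-3.28) = 6.56 V.
6.56 V / 5.27 mV = 1245. Since 2^10 = 1024 and 2^11 = 2048, N = 11.
LSB = 6.56 V ÷ 2^11 = 6.56/2048 V = 3.2031 mV.
RMS noise = LSB/√12 = 0.925 mV.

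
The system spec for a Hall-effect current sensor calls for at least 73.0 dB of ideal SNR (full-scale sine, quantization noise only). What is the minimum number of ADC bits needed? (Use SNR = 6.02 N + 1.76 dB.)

12 bits

N ≥ (73.0 − 1.76)/6.02 = 11.834 → N_min = 12.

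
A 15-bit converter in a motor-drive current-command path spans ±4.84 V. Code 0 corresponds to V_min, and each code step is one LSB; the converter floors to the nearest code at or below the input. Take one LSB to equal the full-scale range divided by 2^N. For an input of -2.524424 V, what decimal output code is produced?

The full-scale span is 4.84 − (-4.84) = 9.68 V. LSB = 9.68 V / 2^15 ≈ 295.4 µV.
V_in − V_min = -2.524424 − (-4.84) = 2.315576 V.
Divide by LSB: 2.315576 × 32768/9.68 = 7838.5118.
Truncating gives code 7838.

7838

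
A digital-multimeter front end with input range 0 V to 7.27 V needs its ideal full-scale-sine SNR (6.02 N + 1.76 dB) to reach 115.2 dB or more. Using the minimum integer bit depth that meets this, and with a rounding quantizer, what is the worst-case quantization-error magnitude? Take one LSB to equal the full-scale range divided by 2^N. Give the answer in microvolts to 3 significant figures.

Range is 7.27 V.
Required N = ⌈(115.2 − 1.76)/6.02⌉ = ⌈18.844⌉ = 19.
Step size = 7.27/524288 V = 13.866 µV.
Max error for round-to-nearest is LSB/2 = 6.93 µV.

6.93 µV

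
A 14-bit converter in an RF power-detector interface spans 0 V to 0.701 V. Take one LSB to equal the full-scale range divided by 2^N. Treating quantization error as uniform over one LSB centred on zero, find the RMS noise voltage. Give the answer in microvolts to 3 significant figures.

12.4 µV

Full-scale range = 0.701 V.
LSB = 0.701 V / 2^14 = 42.786 µV.
For a uniform distribution on [−LSB/2, +LSB/2], V_rms = LSB/√12 = 42.786 µV/3.4641 = 12.4 µV.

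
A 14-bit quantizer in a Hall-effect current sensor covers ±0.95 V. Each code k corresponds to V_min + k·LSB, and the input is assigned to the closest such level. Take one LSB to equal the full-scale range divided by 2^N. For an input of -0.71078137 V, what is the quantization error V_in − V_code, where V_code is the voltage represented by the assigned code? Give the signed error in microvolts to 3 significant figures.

−20.9 µV

Span: 0.95 V − (-0.95 V) = 1.9 V. LSB = 1.9 V / 2^14 ≈ 116.0 µV.
Position in LSBs: (-0.71078137 − (-0.95)) × 16384/1.9 = 2062.8200; rounding gives k = 2063.
V_code = -0.95 + (2063/16384) × 1.9 = -0.71076049805 V.
Error = V_in − V_code = -0.71078137 − (-0.71076049805) = −20.9 µV.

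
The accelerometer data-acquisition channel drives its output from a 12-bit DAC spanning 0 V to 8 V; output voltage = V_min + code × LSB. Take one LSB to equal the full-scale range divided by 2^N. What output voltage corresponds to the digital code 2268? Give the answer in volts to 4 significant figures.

4.430 V

V_FS = 8 V. LSB = 8 V / 2^12.
Output = V_min + (2268/4096) × range = 0 + 0.553711 × 8 V
      = 0 + 4.42969 = 4.42969 V.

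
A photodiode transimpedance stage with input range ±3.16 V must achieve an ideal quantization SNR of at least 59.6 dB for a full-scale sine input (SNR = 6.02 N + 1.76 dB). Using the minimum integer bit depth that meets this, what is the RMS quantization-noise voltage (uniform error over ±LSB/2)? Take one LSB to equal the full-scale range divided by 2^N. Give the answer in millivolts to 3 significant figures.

1.78 mV

The full-scale span is 3.16 − (-3.16) = 6.32 V.
Required N = ⌈(59.6 − 1.76)/6.02⌉ = ⌈9.608⌉ = 10.
One LSB is 6.32 V / 1024 = 6.1719 mV.
RMS noise = LSB/√12 = 1.78 mV.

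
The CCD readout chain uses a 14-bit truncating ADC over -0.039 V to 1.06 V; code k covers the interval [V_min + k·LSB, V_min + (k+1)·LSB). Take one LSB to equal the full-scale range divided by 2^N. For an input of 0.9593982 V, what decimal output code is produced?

14884

Span: 1.06 V − (-0.039 V) = 1.099 V. LSB = 1.099 V / 2^14 ≈ 67.08 µV.
V_in − V_min = 0.9593982 − (-0.039) = 0.9983982 V.
Divide by LSB: 0.9983982 × 16384/1.099 = 14884.2185.
Truncating gives code 14884.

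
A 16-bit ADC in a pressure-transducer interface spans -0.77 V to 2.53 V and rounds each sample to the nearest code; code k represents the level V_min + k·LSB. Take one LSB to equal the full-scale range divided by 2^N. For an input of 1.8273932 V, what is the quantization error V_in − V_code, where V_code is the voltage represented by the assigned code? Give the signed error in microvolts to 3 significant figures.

−17.4 µV

Range = 2.53 − (-0.77) = 3.3 V. LSB = 3.3 V / 2^16 ≈ 50.35 µV.
(1.8273932 − (-0.77)) / LSB = 2.5973932 × 65536/3.3 = 51582.6548. Nearest integer: k = 51583.
V_code = -0.77 + (51583/65536) × 3.3 = 1.8274105835 V.
e = 1.8273932 − (1.8274105835) = −17.4 µV.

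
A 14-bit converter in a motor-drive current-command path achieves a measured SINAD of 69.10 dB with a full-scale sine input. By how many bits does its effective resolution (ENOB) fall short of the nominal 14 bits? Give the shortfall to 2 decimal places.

2.81 bits

N_eff = (69.10 − 1.76)/6.02 = 11.1860 bits.
14 − 11.1860 = 2.81 bits below nominal.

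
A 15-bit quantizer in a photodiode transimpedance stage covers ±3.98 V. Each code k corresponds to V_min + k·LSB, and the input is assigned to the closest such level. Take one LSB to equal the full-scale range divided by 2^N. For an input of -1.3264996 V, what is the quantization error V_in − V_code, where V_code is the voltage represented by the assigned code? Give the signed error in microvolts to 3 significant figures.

+86.1 µV

The full-scale span is 3.98 − (-3.98) = 7.96 V. LSB = 7.96 V / 2^15 ≈ 242.9 µV.
(-1.3264996 − (-3.98)) / LSB = 2.6535004 × 32768/7.96 = 10923.3544. Nearest integer: k = 10923.
Reconstructed level: -3.98 + 10923 × 7.96/32768 V = -1.3265856934 V.
Error = V_in − V_code = -1.3264996 − (-1.3265856934) = +86.1 µV.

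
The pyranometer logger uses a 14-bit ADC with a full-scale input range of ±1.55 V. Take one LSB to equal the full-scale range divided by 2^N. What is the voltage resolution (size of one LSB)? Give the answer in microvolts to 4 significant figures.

The full-scale span is 1.55 − (-1.55) = 3.1 V.
Number of codes = 2^14 = 16384.
Step size = 3.1/16384 V = 189.2 µV.

189.2 µV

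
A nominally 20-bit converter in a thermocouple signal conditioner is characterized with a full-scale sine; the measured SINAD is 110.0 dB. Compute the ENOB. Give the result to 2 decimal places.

ENOB = (SINAD − 1.76) / 6.02 = (110.0 − 1.76) / 6.02 = 108.24 / 6.02 = 17.9801.

17.98 bits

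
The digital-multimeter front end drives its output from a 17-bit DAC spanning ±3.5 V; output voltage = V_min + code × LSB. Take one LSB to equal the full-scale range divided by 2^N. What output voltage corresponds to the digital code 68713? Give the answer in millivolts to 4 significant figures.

169.7 mV

Full-scale range = 3.5 V − (-3.5 V) = 7 V. LSB = 7 V / 2^17.
Output = V_min + (68713/131072) × range = -3.5 + 0.524239 × 7 V
      = -3.5 V + 3.66967 V = 0.169670 V.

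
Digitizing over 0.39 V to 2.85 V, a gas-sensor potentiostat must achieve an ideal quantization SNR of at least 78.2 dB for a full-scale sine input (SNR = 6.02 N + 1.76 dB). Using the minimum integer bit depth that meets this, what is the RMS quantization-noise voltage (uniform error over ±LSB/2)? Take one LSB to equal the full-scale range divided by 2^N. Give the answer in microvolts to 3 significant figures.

86.7 µV

Full-scale range = 2.85 V − (0.39 V) = 2.46 V.
Required N = ⌈(78.2 − 1.76)/6.02⌉ = ⌈12.698⌉ = 13.
LSB = 2.46 V / 2^13 = 300.29 µV.
V_rms = LSB/√12 = 86.7 µV.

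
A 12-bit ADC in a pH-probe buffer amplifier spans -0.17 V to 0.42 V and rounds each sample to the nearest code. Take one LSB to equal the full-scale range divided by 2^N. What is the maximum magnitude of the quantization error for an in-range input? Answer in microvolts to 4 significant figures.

72.02 µV

Range = 0.42 − (-0.17) = 0.59 V.
LSB = 0.59 V ÷ 2^12 = 0.59/4096 V = 144.043 µV.
|e|_max = LSB/2 = 72.02 µV.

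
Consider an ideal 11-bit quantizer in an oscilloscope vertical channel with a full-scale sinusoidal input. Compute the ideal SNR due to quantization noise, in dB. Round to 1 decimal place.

68.0 dB

SNR = 6.02·11 + 1.76 = 67.98 dB.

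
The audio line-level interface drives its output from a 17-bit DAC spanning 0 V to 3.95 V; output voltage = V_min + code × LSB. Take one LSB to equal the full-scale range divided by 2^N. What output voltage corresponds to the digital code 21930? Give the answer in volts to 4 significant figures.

Span = 3.95 V. LSB = 3.95 V / 2^17.
V_out = V_min + code × LSB = 0 V + 21930 × 3.95 V / 131072
      = 0 + 0.660885 = 0.660885 V.

0.6609 V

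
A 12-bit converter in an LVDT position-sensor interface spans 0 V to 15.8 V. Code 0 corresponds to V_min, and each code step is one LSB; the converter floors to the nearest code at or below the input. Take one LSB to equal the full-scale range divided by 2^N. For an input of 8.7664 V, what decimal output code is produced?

2272

Full-scale range = 15.8 V. LSB = 15.8 V / 2^12 ≈ 3.857 mV.
(V_in − V_min) × 2^12/range = (8.7664 − (0)) × 4096/15.8 = 2272.606.
Floor → code = 2272.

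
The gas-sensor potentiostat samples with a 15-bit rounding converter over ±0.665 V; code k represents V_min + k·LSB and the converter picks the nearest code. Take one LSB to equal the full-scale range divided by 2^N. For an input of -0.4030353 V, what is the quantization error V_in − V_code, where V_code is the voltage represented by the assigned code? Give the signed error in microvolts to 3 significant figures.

+7.30 µV

The full-scale span is 0.665 − (-0.665) = 1.33 V. LSB = 1.33 V / 2^15 ≈ 40.59 µV.
(-0.4030353 − (-0.665)) / LSB = 0.2619647 × 32768/1.33 = 6454.1799. Nearest integer: k = 6454.
V_code = -0.665 + (6454/32768) × 1.33 = -0.40304260254 V.
e = -0.4030353 − (-0.40304260254) = +7.30 µV.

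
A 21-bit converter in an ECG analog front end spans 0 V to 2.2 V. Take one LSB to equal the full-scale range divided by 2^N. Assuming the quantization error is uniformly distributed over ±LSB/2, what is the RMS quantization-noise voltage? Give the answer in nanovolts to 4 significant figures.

Full-scale range = 2.2 V.
LSB = 2.2 V ÷ 2^21 = 2.2/2097152 V = 1.04904 µV.
RMS of a uniform error over width LSB is LSB/√12 = 302.8 nV.

302.8 nV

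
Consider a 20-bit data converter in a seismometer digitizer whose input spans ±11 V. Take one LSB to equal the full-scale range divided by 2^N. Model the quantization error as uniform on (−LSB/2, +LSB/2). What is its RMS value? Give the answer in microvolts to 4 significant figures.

Range = 11 − (-11) = 22 V.
Step size = 22/1048576 V = 20.9808 µV.
RMS of a uniform error over width LSB is LSB/√12 = 6.057 µV.

6.057 µV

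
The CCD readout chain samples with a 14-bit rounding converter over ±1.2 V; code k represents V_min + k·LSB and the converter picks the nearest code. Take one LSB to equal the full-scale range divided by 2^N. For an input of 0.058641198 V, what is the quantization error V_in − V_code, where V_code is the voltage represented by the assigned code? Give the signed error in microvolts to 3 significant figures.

+47.4 µV

The full-scale span is 1.2 − (-1.2) = 2.4 V. LSB = 2.4 V / 2^14 ≈ 146.5 µV.
Position in LSBs: (0.058641198 − (-1.2)) × 16384/2.4 = 8592.3239; rounding gives k = 8592.
V_code = -1.2 + (8592/16384) × 2.4 = 0.058593750000 V.
e = 0.058641198 − (0.058593750000) = +47.4 µV.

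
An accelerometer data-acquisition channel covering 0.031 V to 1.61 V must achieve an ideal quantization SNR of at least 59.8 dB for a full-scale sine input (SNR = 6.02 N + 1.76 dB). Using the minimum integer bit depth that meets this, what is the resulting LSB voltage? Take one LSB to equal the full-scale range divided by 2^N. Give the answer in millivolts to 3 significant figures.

The full-scale span is 1.61 − (0.031) = 1.579 V.
Solving 6.02 N ≥ 59.8 − 1.76: N ≥ 9.641. Round up → N = 10.
LSB = 1.579 V ÷ 2^10 = 1.579/1024 V = 1.54 mV.

1.54 mV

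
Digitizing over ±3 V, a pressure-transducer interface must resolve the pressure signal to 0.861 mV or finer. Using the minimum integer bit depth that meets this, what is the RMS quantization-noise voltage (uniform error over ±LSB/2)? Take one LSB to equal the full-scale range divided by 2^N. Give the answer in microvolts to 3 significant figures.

211 µV

The full-scale span is 3 − (-3) = 6 V.
Required number of levels: 6/0.861 mV = 6968.6; smallest N with 2^N ≥ that is 13.
LSB = 6 V ÷ 2^13 = 6/8192 V = 0.73242 mV.
RMS noise = LSB/√12 = 211 µV.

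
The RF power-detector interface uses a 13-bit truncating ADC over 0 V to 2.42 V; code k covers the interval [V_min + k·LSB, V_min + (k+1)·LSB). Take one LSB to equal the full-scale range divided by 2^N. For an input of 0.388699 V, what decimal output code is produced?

1315

Span = 2.42 V. LSB = 2.42 V / 2^13 ≈ 295.4 µV.
code = ⌊(V_in − V_min)/LSB⌋ = ⌊(V_in − V_min) × 2^13 / range⌋
     = ⌊(0.388699 − (0)) × 8192 / 2.42⌋ = ⌊0.388699 × 8192/2.42⌋
     = ⌊1315.794⌋ = 1315.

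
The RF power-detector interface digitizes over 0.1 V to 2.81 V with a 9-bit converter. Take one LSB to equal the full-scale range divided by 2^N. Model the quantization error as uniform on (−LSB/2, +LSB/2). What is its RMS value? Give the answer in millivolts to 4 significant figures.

1.528 mV

Full-scale range = 2.81 V − (0.1 V) = 2.71 V.
LSB = 2.71 V / 2^9 = 5.29297 mV.
RMS of a uniform error over width LSB is LSB/√12 = 1.528 mV.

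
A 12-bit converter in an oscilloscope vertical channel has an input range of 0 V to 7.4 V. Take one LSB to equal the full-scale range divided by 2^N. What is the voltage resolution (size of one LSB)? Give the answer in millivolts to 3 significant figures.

Range is 7.4 V.
There are 2^12 = 4096 steps.
Step size = 7.4/4096 V = 1.81 mV.

1.81 mV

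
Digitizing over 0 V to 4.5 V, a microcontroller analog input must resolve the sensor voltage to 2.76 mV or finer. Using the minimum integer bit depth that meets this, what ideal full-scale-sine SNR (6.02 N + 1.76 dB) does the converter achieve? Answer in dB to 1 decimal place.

Range is 4.5 V.
Need 2^N ≥ 4.5 V / 2.76 mV = 1630 → N_min = 11.
6.02(11) + 1.76 = 67.98 dB.

68.0 dB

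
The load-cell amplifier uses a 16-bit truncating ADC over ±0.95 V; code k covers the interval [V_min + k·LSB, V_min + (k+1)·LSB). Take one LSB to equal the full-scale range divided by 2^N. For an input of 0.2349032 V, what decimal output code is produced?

40870

The full-scale span is 0.95 − (-0.95) = 1.9 V. LSB = 1.9 V / 2^16 ≈ 28.99 µV.
V_in − V_min = 0.2349032 − (-0.95) = 1.1849032 V.
Divide by LSB: 1.1849032 × 65536/1.9 = 40870.4295.
Truncating gives code 40870.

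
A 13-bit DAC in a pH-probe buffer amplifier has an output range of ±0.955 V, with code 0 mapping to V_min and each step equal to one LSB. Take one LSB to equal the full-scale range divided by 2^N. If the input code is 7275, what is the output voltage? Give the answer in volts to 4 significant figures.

The full-scale span is 0.955 − (-0.955) = 1.91 V. LSB = 1.91 V / 2^13.
V_out = V_min + code × LSB = -0.955 V + 7275 × 1.91 V / 8192
      = -0.955 + 1.69620 = 0.741198 V.

0.7412 V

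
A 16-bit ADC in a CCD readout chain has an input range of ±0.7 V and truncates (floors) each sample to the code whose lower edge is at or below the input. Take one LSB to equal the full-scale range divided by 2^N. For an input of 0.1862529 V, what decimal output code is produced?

41486

Range = 0.7 − (-0.7) = 1.4 V. LSB = 1.4 V / 2^16 ≈ 21.36 µV.
V_in − V_min = 0.1862529 − (-0.7) = 0.8862529 V.
Divide by LSB: 0.8862529 × 65536/1.4 = 41486.7643.
Truncating gives code 41486.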